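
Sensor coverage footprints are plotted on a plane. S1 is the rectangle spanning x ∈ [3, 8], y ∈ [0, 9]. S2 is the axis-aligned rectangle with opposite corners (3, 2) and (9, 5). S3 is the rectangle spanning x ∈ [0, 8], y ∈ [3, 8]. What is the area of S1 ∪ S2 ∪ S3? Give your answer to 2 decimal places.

63.00

By inclusion–exclusion:
Individual areas: |S1| = 45, |S2| = 18, |S3| = 40.
|S1∩S2|: x∈[3,8], y∈[2,5] → 5·3 = 15.
|S1∩S3|: x∈[3,8], y∈[3,8] → 5·5 = 25.
|S2∩S3|: x∈[3,8], y∈[3,5] → 5·2 = 10.
|S1∩S2∩S3| = 10.
|S1 ∪ S2 ∪ S3| = 103 − 50 + 10 = 63.00.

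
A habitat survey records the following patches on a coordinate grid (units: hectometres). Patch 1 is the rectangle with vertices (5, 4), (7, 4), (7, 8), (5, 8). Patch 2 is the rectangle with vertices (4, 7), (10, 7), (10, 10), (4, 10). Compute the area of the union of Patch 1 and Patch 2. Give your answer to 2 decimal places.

By inclusion–exclusion:
Individual areas: |Patch 1| = 8, |Patch 2| = 18.
|Patch 1∩Patch 2|: x∈[5,7], y∈[7,8] → 2·1 = 2.
|Patch 1 ∪ Patch 2| = 26 − 2 = 24.00.

24.00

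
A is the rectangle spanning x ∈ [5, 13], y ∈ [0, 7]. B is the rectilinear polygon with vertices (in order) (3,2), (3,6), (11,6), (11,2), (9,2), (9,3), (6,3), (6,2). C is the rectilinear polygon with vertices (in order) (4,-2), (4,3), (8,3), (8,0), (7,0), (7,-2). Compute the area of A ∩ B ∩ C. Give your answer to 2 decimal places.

1.00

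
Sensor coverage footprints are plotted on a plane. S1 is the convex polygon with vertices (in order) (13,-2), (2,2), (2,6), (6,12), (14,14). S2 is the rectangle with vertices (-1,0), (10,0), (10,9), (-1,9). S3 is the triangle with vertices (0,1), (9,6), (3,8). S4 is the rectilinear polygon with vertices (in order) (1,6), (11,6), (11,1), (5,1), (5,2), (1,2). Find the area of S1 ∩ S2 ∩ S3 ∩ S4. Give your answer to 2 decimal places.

13.59

The intersection is the polygon with vertices (2.143,6), (9,6), (2,2.111), (2,5.667).
By the shoelace formula its area is 13.59.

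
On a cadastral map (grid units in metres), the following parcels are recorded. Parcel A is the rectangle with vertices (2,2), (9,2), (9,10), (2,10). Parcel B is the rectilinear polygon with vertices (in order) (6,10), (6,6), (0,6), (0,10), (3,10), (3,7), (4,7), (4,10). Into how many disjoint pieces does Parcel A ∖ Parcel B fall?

2

Parcel A ∖ Parcel B splits into 2 disjoint pieces (area 40, area 3).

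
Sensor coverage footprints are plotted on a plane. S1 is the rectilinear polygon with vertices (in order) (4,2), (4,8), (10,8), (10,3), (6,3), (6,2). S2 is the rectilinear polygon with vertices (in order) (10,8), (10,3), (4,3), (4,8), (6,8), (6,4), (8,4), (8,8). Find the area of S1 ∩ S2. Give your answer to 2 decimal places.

22.00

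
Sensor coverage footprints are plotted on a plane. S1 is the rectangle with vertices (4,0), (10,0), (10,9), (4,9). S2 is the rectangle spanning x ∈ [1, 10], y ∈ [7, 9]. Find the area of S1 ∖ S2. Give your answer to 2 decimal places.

42.00

|S1∩S2|: x∈[4,10], y∈[7,9] → 6·2 = 12.
|S1| = 54.
|S1 ∖ S2| = |S1| − |S1∩S2| = 54 − 12 = 42.00.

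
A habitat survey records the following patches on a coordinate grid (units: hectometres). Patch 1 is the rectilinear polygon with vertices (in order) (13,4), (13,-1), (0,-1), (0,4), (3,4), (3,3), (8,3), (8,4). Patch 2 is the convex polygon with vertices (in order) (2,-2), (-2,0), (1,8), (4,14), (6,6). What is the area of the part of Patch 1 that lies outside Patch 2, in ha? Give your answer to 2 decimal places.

43.00

|Patch 1| = 60, |Patch 1∩Patch 2| = 17.
|Patch 1 ∖ Patch 2| = |Patch 1| − |Patch 1∩Patch 2| = 60 − 17 = 43.00.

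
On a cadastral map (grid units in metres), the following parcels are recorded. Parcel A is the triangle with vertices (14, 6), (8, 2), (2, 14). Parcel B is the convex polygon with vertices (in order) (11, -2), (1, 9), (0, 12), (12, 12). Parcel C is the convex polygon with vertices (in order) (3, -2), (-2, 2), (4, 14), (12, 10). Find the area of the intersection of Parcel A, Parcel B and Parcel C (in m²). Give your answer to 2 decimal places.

The intersection is the polygon with vertices (3,12), (5,12), (10.667,8.222), (7.2,3.6).
By the shoelace formula its area is 28.04.

28.04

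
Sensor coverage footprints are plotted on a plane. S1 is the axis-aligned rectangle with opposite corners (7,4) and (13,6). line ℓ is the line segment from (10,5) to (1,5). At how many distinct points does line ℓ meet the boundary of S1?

The segment meets the boundary at (7,5).

1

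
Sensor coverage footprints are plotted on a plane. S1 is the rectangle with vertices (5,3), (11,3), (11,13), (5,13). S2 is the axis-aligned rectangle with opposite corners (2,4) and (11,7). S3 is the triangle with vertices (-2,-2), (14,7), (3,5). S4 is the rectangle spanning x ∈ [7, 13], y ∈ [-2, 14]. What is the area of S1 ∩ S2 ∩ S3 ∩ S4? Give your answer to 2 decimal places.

6.83

The intersection is the polygon with vertices (11,6.455), (11,5.312), (8.667,4), (7,4), (7,5.727).
By the shoelace formula its area is 6.83.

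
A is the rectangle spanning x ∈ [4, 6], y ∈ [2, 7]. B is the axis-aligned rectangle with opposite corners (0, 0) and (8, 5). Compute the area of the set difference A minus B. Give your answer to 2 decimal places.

4.00

|A∩B|: x∈[4,6], y∈[2,5] → 2·3 = 6.
|A| = 10.
|A ∖ B| = |A| − |A∩B| = 10 − 6 = 4.00.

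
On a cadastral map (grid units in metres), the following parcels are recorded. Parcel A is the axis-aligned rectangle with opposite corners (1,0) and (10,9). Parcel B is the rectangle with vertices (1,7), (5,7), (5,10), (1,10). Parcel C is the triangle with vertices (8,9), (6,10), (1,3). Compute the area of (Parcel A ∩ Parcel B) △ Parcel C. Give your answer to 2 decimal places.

15.67

|Parcel A ∩ Parcel B| = 8.
|(Parcel A ∩ Parcel B) ∩ Parcel C| = 0.9143.
|(Parcel A ∩ Parcel B) △ Parcel C| = 8 + 9.5 − 1.8286 = 15.67.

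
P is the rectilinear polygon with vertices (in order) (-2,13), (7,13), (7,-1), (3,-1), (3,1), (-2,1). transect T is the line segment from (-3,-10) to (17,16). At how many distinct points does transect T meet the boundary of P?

2

The segment meets the boundary at (7,3), (3.923,-1).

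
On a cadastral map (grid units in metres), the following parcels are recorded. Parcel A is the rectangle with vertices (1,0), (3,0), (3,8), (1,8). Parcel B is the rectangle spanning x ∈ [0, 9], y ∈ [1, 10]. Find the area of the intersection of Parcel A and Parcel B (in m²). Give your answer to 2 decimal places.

14.00

|Parcel A∩Parcel B|: x∈[1,3], y∈[1,8] → 2·7 = 14.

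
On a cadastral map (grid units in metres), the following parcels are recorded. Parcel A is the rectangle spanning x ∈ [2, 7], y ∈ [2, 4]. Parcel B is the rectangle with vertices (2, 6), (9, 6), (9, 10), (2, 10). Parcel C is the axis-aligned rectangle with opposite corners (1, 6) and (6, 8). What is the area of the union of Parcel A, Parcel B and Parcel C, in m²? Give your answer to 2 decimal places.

40.00

By inclusion–exclusion:
Individual areas: |Parcel A| = 10, |Parcel B| = 28, |Parcel C| = 10.
|Parcel A∩Parcel B| = 0 (no overlap).
|Parcel A∩Parcel C| = 0 (no overlap).
|Parcel B∩Parcel C|: x∈[2,6], y∈[6,8] → 4·2 = 8.
|Parcel A∩Parcel B∩Parcel C| = 0.
|Parcel A ∪ Parcel B ∪ Parcel C| = 48 − 8 + 0 = 40.00.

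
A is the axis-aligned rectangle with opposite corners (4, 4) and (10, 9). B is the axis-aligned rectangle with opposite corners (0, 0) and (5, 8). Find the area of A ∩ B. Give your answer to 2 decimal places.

4.00

|A∩B|: x∈[4,5], y∈[4,8] → 1·4 = 4.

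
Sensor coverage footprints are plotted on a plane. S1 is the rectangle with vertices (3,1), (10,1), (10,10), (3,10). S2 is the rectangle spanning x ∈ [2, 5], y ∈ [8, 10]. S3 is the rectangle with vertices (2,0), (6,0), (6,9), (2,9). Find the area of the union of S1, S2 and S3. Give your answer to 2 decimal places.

By inclusion–exclusion:
Individual areas: |S1| = 63, |S2| = 6, |S3| = 36.
|S1∩S2|: x∈[3,5], y∈[8,10] → 2·2 = 4.
|S1∩S3|: x∈[3,6], y∈[1,9] → 3·8 = 24.
|S2∩S3|: x∈[2,5], y∈[8,9] → 3·1 = 3.
|S1∩S2∩S3| = 2.
|S1 ∪ S2 ∪ S3| = 105 − 31 + 2 = 76.00.

76.00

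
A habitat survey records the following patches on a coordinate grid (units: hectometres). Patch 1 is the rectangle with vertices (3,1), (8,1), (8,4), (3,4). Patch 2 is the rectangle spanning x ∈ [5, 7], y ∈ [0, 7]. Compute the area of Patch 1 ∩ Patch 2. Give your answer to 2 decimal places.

|Patch 1∩Patch 2|: x∈[5,7], y∈[1,4] → 2·3 = 6.

6.00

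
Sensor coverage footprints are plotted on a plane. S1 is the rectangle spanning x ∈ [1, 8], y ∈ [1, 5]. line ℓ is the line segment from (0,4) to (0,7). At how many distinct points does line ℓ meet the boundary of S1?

The segment lies entirely outside S1 and never meets its boundary.

0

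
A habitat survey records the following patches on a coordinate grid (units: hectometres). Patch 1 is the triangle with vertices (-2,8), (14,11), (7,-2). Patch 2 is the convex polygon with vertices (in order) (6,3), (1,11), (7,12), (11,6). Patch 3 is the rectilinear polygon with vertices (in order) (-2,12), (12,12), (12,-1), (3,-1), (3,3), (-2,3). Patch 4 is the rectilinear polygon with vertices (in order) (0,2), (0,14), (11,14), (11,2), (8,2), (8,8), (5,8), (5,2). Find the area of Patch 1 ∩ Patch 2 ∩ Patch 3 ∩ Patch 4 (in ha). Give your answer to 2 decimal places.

The intersection is the polygon with vertices (8,4.2), (8,8), (5,8), (5,4.6), (2.364,8.818), (8.37,9.944), (11,6).
By the shoelace formula its area is 20.33.

20.33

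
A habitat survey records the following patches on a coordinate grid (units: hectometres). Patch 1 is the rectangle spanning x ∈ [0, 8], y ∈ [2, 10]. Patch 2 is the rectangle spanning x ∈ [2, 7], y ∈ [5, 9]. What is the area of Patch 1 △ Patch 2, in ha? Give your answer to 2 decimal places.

|Patch 1∩Patch 2|: x∈[2,7], y∈[5,9] → 5·4 = 20.
|Patch 1 △ Patch 2| = |Patch 1| + |Patch 2| − 2·|Patch 1∩Patch 2| = 64 + 20 − 40 = 44.00.

44.00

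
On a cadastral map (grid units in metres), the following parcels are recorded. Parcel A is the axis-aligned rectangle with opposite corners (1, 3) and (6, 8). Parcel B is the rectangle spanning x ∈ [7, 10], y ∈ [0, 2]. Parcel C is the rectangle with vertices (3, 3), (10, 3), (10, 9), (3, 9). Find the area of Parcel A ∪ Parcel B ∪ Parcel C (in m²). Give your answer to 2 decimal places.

58.00

By inclusion–exclusion:
Individual areas: |Parcel A| = 25, |Parcel B| = 6, |Parcel C| = 42.
|Parcel A∩Parcel B| = 0 (no overlap).
|Parcel A∩Parcel C|: x∈[3,6], y∈[3,8] → 3·5 = 15.
|Parcel B∩Parcel C| = 0 (no overlap).
|Parcel A∩Parcel B∩Parcel C| = 0.
|Parcel A ∪ Parcel B ∪ Parcel C| = 73 − 15 + 0 = 58.00.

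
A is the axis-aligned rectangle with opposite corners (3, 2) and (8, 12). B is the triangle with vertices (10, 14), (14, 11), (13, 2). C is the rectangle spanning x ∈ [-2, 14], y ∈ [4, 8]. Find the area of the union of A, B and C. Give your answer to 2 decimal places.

107.72

By inclusion–exclusion:
Individual areas: |A| = 50, |B| = 19.5, |C| = 64.
|A∩B| = 0.
|A∩C|: x∈[3,8], y∈[4,8] → 5·4 = 20.
|B∩C| = 5.7778.
|A∩B∩C| = 0.
|A ∪ B ∪ C| = 133.5 − 25.7778 + 0 = 107.72.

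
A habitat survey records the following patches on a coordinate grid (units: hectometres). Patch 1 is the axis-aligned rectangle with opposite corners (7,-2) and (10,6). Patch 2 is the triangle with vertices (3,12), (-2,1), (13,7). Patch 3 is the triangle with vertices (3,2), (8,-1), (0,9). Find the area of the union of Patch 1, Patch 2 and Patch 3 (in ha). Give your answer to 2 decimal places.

96.00

By inclusion–exclusion:
Individual areas: |Patch 1| = 24, |Patch 2| = 67.5, |Patch 3| = 13.
|Patch 1∩Patch 2| = 2.4.
|Patch 1∩Patch 3| = 0.325.
|Patch 2∩Patch 3| = 5.7773.
|Patch 1∩Patch 2∩Patch 3| = 0.
|Patch 1 ∪ Patch 2 ∪ Patch 3| = 104.5 − 8.5023 + 0 = 96.00.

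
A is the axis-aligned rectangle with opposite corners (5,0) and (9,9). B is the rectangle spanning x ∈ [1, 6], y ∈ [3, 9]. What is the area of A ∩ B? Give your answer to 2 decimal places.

6.00

|A∩B|: x∈[5,6], y∈[3,9] → 1·6 = 6.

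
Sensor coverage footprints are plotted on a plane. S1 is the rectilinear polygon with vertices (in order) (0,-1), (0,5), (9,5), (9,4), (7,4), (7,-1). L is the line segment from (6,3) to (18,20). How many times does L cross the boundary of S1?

1

The segment meets the boundary at (7.412,5).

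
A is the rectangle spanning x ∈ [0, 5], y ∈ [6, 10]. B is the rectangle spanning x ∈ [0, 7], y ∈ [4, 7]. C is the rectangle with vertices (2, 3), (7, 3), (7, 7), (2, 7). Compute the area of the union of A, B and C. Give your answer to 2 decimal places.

By inclusion–exclusion:
Individual areas: |A| = 20, |B| = 21, |C| = 20.
|A∩B|: x∈[0,5], y∈[6,7] → 5·1 = 5.
|A∩C|: x∈[2,5], y∈[6,7] → 3·1 = 3.
|B∩C|: x∈[2,7], y∈[4,7] → 5·3 = 15.
|A∩B∩C| = 3.
|A ∪ B ∪ C| = 61 − 23 + 3 = 41.00.

41.00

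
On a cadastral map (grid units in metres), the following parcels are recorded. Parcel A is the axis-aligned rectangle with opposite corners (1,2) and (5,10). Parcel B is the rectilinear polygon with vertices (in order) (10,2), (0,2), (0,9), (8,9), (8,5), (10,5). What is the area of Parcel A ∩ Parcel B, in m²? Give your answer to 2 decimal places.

The intersection is the polygon with vertices (5,2), (1,2), (1,9), (5,9).
By the shoelace formula its area is 28.00.

28.00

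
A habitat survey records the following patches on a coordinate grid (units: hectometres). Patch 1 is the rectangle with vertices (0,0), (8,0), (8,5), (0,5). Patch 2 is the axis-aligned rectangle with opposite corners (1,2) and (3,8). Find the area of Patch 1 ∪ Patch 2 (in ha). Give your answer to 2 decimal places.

By inclusion–exclusion:
Individual areas: |Patch 1| = 40, |Patch 2| = 12.
|Patch 1∩Patch 2|: x∈[1,3], y∈[2,5] → 2·3 = 6.
|Patch 1 ∪ Patch 2| = 52 − 6 = 46.00.

46.00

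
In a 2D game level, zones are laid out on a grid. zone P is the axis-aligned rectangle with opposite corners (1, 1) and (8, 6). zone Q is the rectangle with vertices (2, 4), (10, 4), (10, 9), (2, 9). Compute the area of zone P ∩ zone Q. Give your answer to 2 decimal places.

|zone P∩zone Q|: x∈[2,8], y∈[4,6] → 6·2 = 12.

12.00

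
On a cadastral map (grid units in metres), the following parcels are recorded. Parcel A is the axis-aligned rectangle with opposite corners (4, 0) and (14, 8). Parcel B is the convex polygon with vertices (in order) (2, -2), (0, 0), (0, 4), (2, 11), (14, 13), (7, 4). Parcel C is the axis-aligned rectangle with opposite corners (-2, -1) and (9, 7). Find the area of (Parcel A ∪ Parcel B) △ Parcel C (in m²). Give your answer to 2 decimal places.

112.08

|Parcel A ∪ Parcel B| = 152.8778.
|(Parcel A ∪ Parcel B) ∩ Parcel C| = 64.3976.
|(Parcel A ∪ Parcel B) △ Parcel C| = 152.8778 + 88 − 128.7952 = 112.08.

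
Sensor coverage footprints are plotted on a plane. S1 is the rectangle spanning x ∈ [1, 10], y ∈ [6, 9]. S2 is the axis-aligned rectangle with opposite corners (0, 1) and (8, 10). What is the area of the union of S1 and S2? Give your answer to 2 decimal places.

By inclusion–exclusion:
Individual areas: |S1| = 27, |S2| = 72.
|S1∩S2|: x∈[1,8], y∈[6,9] → 7·3 = 21.
|S1 ∪ S2| = 99 − 21 = 78.00.

78.00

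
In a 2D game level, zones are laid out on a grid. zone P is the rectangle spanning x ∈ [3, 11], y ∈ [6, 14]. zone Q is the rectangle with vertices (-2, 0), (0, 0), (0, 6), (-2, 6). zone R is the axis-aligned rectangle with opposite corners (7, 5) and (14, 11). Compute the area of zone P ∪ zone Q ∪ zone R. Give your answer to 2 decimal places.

98.00

By inclusion–exclusion:
Individual areas: |zone P| = 64, |zone Q| = 12, |zone R| = 42.
|zone P∩zone Q| = 0 (no overlap).
|zone P∩zone R|: x∈[7,11], y∈[6,11] → 4·5 = 20.
|zone Q∩zone R| = 0 (no overlap).
|zone P∩zone Q∩zone R| = 0.
|zone P ∪ zone Q ∪ zone R| = 118 − 20 + 0 = 98.00.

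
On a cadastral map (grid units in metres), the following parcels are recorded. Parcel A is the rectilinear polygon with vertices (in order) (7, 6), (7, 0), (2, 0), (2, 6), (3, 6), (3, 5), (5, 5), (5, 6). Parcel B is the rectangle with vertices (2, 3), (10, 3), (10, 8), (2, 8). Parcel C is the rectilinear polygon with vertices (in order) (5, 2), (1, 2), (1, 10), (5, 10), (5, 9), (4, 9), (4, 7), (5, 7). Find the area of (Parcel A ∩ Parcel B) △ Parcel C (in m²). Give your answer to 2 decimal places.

29.00

|Parcel A ∩ Parcel B| = 13.
|(Parcel A ∩ Parcel B) ∩ Parcel C| = 7.
|(Parcel A ∩ Parcel B) △ Parcel C| = 13 + 30 − 14 = 29.00.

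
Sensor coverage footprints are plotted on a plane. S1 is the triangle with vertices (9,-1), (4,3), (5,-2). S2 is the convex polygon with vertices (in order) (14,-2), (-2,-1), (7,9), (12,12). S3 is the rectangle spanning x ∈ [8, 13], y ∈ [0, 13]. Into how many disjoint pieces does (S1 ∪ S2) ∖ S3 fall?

(S1 ∪ S2) ∖ S3 is a single connected region.

1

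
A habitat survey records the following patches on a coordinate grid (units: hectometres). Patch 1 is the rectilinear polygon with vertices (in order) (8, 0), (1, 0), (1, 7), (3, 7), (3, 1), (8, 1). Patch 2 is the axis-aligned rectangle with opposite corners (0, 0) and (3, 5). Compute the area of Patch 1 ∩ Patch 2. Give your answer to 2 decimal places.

The intersection is the polygon with vertices (1,0), (1,5), (3,5), (3,1), (3,0).
By the shoelace formula its area is 10.00.

10.00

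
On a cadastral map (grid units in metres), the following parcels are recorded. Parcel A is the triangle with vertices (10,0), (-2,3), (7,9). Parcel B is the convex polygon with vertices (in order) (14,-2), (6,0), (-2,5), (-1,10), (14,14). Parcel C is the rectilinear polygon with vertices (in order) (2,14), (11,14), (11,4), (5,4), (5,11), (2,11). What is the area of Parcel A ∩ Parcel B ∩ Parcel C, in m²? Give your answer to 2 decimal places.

12.83

The intersection is the polygon with vertices (7,9), (8.667,4), (5,4), (5,7.667).
By the shoelace formula its area is 12.83.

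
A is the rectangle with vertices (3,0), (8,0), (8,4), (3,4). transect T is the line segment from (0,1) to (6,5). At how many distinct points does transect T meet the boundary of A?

The segment meets the boundary at (4.5,4), (3,3).

2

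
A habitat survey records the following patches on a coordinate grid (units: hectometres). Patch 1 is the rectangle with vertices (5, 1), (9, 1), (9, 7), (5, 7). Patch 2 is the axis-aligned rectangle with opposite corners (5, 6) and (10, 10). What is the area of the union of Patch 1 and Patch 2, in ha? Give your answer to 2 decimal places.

40.00

By inclusion–exclusion:
Individual areas: |Patch 1| = 24, |Patch 2| = 20.
|Patch 1∩Patch 2|: x∈[5,9], y∈[6,7] → 4·1 = 4.
|Patch 1 ∪ Patch 2| = 44 − 4 = 40.00.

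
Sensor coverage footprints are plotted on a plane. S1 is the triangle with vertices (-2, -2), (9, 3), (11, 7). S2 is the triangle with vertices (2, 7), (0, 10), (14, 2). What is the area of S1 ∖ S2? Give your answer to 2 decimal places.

15.74

|S1| = 17, |S1∩S2| = 1.2586.
|S1 ∖ S2| = |S1| − |S1∩S2| = 17 − 1.2586 = 15.74.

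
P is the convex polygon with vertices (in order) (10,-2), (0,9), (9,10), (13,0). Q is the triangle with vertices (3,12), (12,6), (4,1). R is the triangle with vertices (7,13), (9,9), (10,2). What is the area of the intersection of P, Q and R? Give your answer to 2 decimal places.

The intersection is the polygon with vertices (9.158,7.895), (9.639,4.525), (9.359,4.349), (8.222,8.518).
By the shoelace formula its area is 2.11.

2.11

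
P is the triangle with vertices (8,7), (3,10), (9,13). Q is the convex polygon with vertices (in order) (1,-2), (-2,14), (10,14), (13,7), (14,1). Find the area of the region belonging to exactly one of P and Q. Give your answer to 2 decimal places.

|P| = 16.5, |Q| = 192, |P∩Q| = 16.5.
|P △ Q| = |P| + |Q| − 2·|P∩Q| = 16.5 + 192 − 33 = 175.50.

175.50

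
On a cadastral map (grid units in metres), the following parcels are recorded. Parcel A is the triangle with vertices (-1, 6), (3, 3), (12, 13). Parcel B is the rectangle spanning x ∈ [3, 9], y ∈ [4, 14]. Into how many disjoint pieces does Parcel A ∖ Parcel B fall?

2

Parcel A ∖ Parcel B splits into 2 disjoint pieces (area 10.7577, area 2.5769).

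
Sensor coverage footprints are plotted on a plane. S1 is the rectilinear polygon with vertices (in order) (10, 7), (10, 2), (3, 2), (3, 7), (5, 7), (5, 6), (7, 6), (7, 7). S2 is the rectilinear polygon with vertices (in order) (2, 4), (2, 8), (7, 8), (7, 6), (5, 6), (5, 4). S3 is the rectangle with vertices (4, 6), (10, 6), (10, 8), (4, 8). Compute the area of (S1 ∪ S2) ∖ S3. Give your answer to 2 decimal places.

|S1 ∪ S2| = 43.
|(S1 ∪ S2) ∩ S3| = 9.
|(S1 ∪ S2) ∖ S3| = 43 − 9 = 34.00.

34.00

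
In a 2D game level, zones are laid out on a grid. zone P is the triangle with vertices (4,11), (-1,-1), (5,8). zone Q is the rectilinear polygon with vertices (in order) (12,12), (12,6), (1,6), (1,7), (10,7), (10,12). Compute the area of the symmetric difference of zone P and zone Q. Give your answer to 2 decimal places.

|zone P| = 13.5, |zone Q| = 21, |zone P∩zone Q| = 1.875.
|zone P △ zone Q| = |zone P| + |zone Q| − 2·|zone P∩zone Q| = 13.5 + 21 − 3.75 = 30.75.

30.75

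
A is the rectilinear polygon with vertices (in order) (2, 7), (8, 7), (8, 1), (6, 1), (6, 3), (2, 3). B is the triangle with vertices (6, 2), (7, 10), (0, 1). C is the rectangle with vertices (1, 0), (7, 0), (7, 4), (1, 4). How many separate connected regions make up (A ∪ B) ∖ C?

(A ∪ B) ∖ C splits into 2 disjoint pieces (area 23.9375, area 0.5595).

2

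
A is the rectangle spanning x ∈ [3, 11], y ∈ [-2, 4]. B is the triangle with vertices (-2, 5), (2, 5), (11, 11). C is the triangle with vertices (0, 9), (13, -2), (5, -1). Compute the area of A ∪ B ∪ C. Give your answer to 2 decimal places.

67.84

By inclusion–exclusion:
Individual areas: |A| = 48, |B| = 12, |C| = 37.5.
|A∩B| = 0.
|A∩C| = 27.285.
|B∩C| = 2.371.
|A∩B∩C| = 0.
|A ∪ B ∪ C| = 97.5 − 29.6559 + 0 = 67.84.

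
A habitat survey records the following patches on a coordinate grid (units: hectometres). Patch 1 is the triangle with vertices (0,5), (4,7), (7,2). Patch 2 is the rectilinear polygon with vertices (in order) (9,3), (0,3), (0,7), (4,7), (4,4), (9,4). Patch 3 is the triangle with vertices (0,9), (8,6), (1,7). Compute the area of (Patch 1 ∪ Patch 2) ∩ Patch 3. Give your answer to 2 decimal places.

The region (Patch 1 ∪ Patch 2) ∩ Patch 3 is the polygon with vertices (4,7), (4.281,6.531), (1,7).
By the shoelace formula its area is 0.70.

0.70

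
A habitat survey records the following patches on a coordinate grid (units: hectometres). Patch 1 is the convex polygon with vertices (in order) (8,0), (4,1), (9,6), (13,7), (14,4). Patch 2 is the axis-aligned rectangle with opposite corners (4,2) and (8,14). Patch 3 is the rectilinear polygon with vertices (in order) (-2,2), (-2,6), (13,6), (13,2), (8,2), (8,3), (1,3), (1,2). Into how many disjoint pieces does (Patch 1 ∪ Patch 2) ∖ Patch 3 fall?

3

(Patch 1 ∪ Patch 2) ∖ Patch 3 splits into 3 disjoint pieces (area 12.5, area 32, area 3.8333).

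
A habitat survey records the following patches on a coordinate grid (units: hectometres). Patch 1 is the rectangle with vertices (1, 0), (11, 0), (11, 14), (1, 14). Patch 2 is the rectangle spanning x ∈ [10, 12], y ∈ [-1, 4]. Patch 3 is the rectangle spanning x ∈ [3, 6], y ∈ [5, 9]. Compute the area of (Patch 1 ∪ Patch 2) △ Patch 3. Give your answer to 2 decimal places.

134.00

|Patch 1 ∪ Patch 2| = 146.
|(Patch 1 ∪ Patch 2) ∩ Patch 3| = 12.
|(Patch 1 ∪ Patch 2) △ Patch 3| = 146 + 12 − 24 = 134.00.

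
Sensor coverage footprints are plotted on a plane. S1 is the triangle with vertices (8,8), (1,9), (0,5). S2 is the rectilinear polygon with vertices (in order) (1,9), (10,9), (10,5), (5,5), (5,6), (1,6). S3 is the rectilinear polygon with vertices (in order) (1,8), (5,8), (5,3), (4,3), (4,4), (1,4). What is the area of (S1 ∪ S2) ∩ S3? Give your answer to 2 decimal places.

8.52

|S1 ∪ S2| = 34.3333.
|(S1 ∪ S2) ∩ S3| = 8.52.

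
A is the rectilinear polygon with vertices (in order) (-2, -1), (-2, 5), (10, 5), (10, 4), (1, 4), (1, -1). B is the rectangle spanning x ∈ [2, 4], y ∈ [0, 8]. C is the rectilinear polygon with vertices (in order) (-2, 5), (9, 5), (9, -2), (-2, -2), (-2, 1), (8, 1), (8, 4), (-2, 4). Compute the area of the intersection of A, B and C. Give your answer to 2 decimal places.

2.00

The intersection is the polygon with vertices (4,4), (2,4), (2,5), (4,5).
By the shoelace formula its area is 2.00.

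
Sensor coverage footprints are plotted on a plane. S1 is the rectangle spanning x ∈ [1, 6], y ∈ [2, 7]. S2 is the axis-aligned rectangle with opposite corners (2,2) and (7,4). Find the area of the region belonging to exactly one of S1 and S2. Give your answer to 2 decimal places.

19.00

|S1∩S2|: x∈[2,6], y∈[2,4] → 4·2 = 8.
|S1 △ S2| = |S1| + |S2| − 2·|S1∩S2| = 25 + 10 − 16 = 19.00.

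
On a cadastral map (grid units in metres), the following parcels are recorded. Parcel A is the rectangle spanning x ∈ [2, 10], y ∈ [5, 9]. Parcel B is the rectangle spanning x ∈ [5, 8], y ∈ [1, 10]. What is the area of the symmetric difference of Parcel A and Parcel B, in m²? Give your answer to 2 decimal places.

35.00

|Parcel A∩Parcel B|: x∈[5,8], y∈[5,9] → 3·4 = 12.
|Parcel A △ Parcel B| = |Parcel A| + |Parcel B| − 2·|Parcel A∩Parcel B| = 32 + 27 − 24 = 35.00.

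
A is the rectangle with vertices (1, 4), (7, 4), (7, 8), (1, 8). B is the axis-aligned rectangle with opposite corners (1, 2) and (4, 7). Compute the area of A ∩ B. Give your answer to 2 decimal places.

9.00

|A∩B|: x∈[1,4], y∈[4,7] → 3·3 = 9.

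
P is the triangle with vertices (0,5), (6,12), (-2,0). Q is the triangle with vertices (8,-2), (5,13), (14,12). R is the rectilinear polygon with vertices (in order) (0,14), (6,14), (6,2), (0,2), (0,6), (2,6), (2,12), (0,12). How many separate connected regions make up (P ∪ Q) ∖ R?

(P ∪ Q) ∖ R splits into 3 disjoint pieces (area 63.5556, area 2, area 0.7619).

3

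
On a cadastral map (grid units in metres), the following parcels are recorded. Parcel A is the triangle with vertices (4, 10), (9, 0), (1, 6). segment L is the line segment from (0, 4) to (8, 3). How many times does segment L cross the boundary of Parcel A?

2

The segment meets the boundary at (7.467,3.067), (4.4,3.45).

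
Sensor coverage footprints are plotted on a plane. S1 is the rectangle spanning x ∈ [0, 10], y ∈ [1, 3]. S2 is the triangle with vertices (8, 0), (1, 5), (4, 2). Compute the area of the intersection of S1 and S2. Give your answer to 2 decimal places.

1.90

The intersection is the polygon with vertices (3.8,3), (6.6,1), (6,1), (4,2), (3,3).
By the shoelace formula its area is 1.90.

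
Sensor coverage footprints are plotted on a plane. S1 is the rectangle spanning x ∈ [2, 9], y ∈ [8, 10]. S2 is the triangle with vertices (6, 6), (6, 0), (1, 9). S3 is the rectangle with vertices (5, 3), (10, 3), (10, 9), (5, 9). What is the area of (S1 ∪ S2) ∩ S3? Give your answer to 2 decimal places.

7.30

|S1 ∪ S2| = 28.8667.
|(S1 ∪ S2) ∩ S3| = 7.30.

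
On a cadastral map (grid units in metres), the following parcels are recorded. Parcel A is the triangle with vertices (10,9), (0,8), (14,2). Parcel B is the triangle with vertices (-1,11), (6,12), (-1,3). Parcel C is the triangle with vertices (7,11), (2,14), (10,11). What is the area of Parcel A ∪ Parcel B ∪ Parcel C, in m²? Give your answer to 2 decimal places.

By inclusion–exclusion:
Individual areas: |Parcel A| = 37, |Parcel B| = 28, |Parcel C| = 4.5.
|Parcel A∩Parcel B| = 1.7937.
|Parcel A∩Parcel C| = 0.
|Parcel B∩Parcel C| = 0.0653.
|Parcel A∩Parcel B∩Parcel C| = 0.
|Parcel A ∪ Parcel B ∪ Parcel C| = 69.5 − 1.859 + 0 = 67.64.

67.64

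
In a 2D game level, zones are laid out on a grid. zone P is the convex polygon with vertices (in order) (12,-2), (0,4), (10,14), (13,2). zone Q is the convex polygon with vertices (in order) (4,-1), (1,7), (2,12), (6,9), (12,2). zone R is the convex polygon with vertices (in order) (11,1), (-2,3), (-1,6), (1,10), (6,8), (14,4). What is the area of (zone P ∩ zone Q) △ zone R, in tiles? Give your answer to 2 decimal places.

|zone P ∩ zone Q| = 50.54.
|(zone P ∩ zone Q) ∩ zone R| = 44.8304.
|(zone P ∩ zone Q) △ zone R| = 50.54 + 80 − 89.6607 = 40.88.

40.88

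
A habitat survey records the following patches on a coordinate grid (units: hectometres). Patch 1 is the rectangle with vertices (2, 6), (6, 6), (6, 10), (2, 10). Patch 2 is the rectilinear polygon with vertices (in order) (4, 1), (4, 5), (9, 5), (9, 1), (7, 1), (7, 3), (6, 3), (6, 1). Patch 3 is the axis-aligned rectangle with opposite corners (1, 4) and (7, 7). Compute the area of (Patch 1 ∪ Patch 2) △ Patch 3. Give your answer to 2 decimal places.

38.00

|Patch 1 ∪ Patch 2| = 34.
|(Patch 1 ∪ Patch 2) ∩ Patch 3| = 7.
|(Patch 1 ∪ Patch 2) △ Patch 3| = 34 + 18 − 14 = 38.00.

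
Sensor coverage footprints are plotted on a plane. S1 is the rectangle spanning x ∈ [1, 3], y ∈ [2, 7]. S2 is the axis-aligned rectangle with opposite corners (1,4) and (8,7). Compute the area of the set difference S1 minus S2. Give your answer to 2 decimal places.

4.00

|S1∩S2|: x∈[1,3], y∈[4,7] → 2·3 = 6.
|S1| = 10.
|S1 ∖ S2| = |S1| − |S1∩S2| = 10 − 6 = 4.00.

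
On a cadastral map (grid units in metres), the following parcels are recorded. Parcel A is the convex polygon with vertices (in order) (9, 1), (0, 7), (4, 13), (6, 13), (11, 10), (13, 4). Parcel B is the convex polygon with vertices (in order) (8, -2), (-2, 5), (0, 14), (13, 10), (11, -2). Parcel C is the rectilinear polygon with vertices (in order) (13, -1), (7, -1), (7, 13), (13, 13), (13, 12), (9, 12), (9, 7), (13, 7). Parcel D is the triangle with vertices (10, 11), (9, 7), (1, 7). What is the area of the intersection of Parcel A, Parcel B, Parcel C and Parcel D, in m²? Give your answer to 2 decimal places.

6.22

The intersection is the polygon with vertices (9,7), (7,7), (7,9.667), (9,10.556).
By the shoelace formula its area is 6.22.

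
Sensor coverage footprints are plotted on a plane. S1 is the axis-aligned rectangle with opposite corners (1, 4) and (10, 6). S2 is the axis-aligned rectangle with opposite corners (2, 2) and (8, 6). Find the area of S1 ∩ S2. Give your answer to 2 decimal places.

12.00

|S1∩S2|: x∈[2,8], y∈[4,6] → 6·2 = 12.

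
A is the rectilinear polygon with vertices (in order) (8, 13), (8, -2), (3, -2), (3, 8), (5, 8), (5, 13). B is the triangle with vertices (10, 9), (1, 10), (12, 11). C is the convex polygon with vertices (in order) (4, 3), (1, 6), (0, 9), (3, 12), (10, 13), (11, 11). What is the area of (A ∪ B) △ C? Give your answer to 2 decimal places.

64.96

|A ∪ B| = 71.6667.
|(A ∪ B) ∩ C| = 33.8517.
|(A ∪ B) △ C| = 71.6667 + 61 − 67.7033 = 64.96.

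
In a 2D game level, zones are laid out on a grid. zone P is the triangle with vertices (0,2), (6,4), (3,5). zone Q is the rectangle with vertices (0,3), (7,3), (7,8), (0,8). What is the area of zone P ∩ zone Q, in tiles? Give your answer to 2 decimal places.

The intersection is the polygon with vertices (3,5), (6,4), (3,3), (1,3).
By the shoelace formula its area is 5.00.

5.00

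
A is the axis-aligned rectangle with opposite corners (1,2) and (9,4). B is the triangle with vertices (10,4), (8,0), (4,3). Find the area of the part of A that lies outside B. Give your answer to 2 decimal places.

|A| = 16, |A∩B| = 6.4167.
|A ∖ B| = |A| − |A∩B| = 16 − 6.4167 = 9.58.

9.58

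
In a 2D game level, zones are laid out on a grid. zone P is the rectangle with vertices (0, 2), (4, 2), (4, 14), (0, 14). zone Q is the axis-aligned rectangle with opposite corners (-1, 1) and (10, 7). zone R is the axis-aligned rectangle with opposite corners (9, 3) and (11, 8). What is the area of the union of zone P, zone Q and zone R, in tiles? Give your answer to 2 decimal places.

100.00

By inclusion–exclusion:
Individual areas: |zone P| = 48, |zone Q| = 66, |zone R| = 10.
|zone P∩zone Q|: x∈[0,4], y∈[2,7] → 4·5 = 20.
|zone P∩zone R| = 0 (no overlap).
|zone Q∩zone R|: x∈[9,10], y∈[3,7] → 1·4 = 4.
|zone P∩zone Q∩zone R| = 0.
|zone P ∪ zone Q ∪ zone R| = 124 − 24 + 0 = 100.00.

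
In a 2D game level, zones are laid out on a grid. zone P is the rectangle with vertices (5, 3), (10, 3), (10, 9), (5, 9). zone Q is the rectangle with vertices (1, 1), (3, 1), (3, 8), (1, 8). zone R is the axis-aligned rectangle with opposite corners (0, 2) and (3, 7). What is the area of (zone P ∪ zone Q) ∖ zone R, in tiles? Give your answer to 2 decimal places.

34.00

|zone P ∪ zone Q| = 44.
|(zone P ∪ zone Q) ∩ zone R| = 10.
|(zone P ∪ zone Q) ∖ zone R| = 44 − 10 = 34.00.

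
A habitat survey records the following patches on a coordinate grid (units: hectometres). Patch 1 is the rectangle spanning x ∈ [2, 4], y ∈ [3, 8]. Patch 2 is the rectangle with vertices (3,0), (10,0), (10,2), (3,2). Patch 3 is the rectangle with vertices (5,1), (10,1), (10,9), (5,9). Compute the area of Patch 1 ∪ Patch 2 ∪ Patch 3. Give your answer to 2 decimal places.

59.00

By inclusion–exclusion:
Individual areas: |Patch 1| = 10, |Patch 2| = 14, |Patch 3| = 40.
|Patch 1∩Patch 2| = 0 (no overlap).
|Patch 1∩Patch 3| = 0 (no overlap).
|Patch 2∩Patch 3|: x∈[5,10], y∈[1,2] → 5·1 = 5.
|Patch 1∩Patch 2∩Patch 3| = 0.
|Patch 1 ∪ Patch 2 ∪ Patch 3| = 64 − 5 + 0 = 59.00.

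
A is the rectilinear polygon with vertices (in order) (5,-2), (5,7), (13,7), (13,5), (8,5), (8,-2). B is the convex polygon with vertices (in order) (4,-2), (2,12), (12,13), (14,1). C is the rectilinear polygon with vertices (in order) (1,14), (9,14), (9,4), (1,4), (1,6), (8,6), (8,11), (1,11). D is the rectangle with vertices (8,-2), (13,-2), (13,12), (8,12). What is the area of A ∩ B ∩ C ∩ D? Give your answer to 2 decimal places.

2.00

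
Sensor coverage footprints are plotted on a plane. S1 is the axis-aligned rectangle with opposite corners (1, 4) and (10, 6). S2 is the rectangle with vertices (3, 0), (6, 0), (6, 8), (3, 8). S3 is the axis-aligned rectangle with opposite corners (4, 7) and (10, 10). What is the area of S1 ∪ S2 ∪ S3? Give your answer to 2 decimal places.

52.00

By inclusion–exclusion:
Individual areas: |S1| = 18, |S2| = 24, |S3| = 18.
|S1∩S2|: x∈[3,6], y∈[4,6] → 3·2 = 6.
|S1∩S3| = 0 (no overlap).
|S2∩S3|: x∈[4,6], y∈[7,8] → 2·1 = 2.
|S1∩S2∩S3| = 0.
|S1 ∪ S2 ∪ S3| = 60 − 8 + 0 = 52.00.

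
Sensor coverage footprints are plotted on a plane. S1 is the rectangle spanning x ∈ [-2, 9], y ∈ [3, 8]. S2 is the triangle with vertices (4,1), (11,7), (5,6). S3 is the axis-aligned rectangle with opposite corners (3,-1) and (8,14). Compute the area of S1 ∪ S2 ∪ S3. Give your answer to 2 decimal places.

106.38

By inclusion–exclusion:
Individual areas: |S1| = 55, |S2| = 14.5, |S3| = 75.
|S1∩S2| = 11.1857.
|S1∩S3|: x∈[3,8], y∈[3,8] → 5·5 = 25.
|S2∩S3| = 11.3929.
|S1∩S2∩S3| = 9.4595.
|S1 ∪ S2 ∪ S3| = 144.5 − 47.5786 + 9.4595 = 106.38.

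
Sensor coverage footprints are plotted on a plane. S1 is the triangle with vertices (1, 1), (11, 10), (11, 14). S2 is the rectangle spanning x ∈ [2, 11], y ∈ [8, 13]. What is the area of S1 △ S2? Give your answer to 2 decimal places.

42.52

|S1| = 20, |S2| = 45, |S1∩S2| = 11.2393.
|S1 △ S2| = |S1| + |S2| − 2·|S1∩S2| = 20 + 45 − 22.4786 = 42.52.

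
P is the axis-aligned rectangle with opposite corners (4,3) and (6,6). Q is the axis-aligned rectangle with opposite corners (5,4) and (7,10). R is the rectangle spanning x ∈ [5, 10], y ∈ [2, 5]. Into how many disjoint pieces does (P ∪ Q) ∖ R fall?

1

(P ∪ Q) ∖ R is a single connected region.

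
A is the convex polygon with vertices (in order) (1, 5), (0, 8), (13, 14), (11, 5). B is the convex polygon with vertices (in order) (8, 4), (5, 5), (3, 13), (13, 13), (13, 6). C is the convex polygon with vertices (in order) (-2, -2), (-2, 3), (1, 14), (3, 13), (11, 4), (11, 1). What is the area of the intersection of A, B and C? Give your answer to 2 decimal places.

The intersection is the polygon with vertices (5,5), (3.81,9.759), (5.279,10.436), (10.111,5).
By the shoelace formula its area is 17.79.

17.79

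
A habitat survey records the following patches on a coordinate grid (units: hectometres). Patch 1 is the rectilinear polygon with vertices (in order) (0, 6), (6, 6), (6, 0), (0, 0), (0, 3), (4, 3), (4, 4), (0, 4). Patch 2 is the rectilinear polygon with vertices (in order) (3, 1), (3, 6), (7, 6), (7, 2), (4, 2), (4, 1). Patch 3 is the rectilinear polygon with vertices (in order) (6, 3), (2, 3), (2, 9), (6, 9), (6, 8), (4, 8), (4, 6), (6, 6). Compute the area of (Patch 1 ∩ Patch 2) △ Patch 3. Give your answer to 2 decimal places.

|Patch 1 ∩ Patch 2| = 12.
|(Patch 1 ∩ Patch 2) ∩ Patch 3| = 8.
|(Patch 1 ∩ Patch 2) △ Patch 3| = 12 + 20 − 16 = 16.00.

16.00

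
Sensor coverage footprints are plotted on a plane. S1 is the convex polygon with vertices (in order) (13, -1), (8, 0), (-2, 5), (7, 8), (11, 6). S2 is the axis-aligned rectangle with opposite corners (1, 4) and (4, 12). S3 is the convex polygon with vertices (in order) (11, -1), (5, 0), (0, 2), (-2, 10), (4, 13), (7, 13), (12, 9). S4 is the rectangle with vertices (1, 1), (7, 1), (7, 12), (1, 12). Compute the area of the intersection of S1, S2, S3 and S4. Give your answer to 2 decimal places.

The intersection is the polygon with vertices (1,4), (1,6), (4,7), (4,4).
By the shoelace formula its area is 7.50.

7.50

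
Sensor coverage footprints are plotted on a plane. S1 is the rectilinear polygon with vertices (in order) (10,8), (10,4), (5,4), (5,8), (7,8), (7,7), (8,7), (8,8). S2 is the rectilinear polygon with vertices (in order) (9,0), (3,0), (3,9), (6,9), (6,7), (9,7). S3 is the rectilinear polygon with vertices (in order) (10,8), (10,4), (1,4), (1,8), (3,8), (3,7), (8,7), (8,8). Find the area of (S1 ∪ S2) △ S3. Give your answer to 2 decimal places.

|S1 ∪ S2| = 54.
|(S1 ∪ S2) ∩ S3| = 23.
|(S1 ∪ S2) △ S3| = 54 + 31 − 46 = 39.00.

39.00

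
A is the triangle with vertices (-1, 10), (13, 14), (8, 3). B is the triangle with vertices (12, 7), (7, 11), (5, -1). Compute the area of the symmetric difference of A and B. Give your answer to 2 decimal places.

|A| = 67, |B| = 34, |A∩B| = 19.699.
|A △ B| = |A| + |B| − 2·|A∩B| = 67 + 34 − 39.398 = 61.60.

61.60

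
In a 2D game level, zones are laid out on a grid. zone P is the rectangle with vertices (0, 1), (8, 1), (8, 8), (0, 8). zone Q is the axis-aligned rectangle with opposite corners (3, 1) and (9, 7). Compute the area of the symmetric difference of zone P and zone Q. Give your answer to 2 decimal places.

|zone P∩zone Q|: x∈[3,8], y∈[1,7] → 5·6 = 30.
|zone P △ zone Q| = |zone P| + |zone Q| − 2·|zone P∩zone Q| = 56 + 36 − 60 = 32.00.

32.00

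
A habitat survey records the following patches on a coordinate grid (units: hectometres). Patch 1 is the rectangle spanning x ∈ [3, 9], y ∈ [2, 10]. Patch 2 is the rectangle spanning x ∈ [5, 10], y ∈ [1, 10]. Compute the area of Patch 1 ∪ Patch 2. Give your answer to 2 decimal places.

61.00

By inclusion–exclusion:
Individual areas: |Patch 1| = 48, |Patch 2| = 45.
|Patch 1∩Patch 2|: x∈[5,9], y∈[2,10] → 4·8 = 32.
|Patch 1 ∪ Patch 2| = 93 − 32 = 61.00.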